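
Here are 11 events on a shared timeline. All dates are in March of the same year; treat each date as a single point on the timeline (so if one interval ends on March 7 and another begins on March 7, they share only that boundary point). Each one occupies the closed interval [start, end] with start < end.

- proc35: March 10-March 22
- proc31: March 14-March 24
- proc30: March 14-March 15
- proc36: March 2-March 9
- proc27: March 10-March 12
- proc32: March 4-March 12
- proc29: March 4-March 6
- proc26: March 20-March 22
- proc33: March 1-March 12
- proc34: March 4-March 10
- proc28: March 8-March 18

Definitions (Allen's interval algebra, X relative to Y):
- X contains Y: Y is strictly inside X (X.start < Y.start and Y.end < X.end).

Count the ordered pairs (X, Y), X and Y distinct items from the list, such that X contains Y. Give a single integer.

8

Checking all 110 ordered pairs for relation 'contains'; matching pairs in alphabetical order:
(proc28, proc27): proc28 contains proc27 ✓
(proc28, proc30): proc28 contains proc30 ✓
(proc31, proc26): proc31 contains proc26 ✓
(proc33, proc29): proc33 contains proc29 ✓
(proc33, proc34): proc33 contains proc34 ✓
(proc33, proc36): proc33 contains proc36 ✓
(proc35, proc30): proc35 contains proc30 ✓
(proc36, proc29): proc36 contains proc29 ✓
Count: 8.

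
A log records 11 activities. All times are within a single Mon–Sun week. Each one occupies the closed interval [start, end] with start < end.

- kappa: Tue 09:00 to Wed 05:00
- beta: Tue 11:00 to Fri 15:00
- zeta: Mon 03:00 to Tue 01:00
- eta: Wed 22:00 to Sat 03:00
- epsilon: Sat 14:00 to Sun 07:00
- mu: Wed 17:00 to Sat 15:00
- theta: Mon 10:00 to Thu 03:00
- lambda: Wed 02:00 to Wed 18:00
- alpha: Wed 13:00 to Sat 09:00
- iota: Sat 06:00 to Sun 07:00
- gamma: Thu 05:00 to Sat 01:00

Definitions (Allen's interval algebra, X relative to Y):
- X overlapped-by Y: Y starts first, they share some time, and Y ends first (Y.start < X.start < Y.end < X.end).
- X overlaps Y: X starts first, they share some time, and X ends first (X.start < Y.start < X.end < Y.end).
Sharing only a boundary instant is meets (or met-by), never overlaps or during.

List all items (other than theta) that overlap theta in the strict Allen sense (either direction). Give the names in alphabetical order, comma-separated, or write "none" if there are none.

Target theta = [Mon 10:00, Thu 03:00].
alpha [Wed 13:00, Sat 09:00] → overlapped-by → yes.
beta [Tue 11:00, Fri 15:00] → overlapped-by → yes.
epsilon [Sat 14:00, Sun 07:00] → after → no.
eta [Wed 22:00, Sat 03:00] → overlapped-by → yes.
gamma [Thu 05:00, Sat 01:00] → after → no.
iota [Sat 06:00, Sun 07:00] → after → no.
kappa [Tue 09:00, Wed 05:00] → during → no.
lambda [Wed 02:00, Wed 18:00] → during → no.
mu [Wed 17:00, Sat 15:00] → overlapped-by → yes.
zeta [Mon 03:00, Tue 01:00] → overlaps → yes.
Result: alpha, beta, eta, mu, zeta.

alpha, beta, eta, mu, zeta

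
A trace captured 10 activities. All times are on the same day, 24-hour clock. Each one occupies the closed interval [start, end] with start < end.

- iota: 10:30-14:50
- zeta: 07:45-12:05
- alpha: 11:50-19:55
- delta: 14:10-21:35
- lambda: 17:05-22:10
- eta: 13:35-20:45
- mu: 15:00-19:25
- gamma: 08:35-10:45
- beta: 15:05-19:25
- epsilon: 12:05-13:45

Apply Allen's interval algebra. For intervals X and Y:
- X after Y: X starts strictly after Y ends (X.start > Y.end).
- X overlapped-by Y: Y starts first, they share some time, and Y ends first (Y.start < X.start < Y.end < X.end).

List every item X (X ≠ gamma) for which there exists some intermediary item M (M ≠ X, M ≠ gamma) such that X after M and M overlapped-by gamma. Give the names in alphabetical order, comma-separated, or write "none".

beta, lambda, mu

Target gamma = [08:35, 10:45].
Intermediaries M with M overlapped-by gamma: iota.
Via iota — items with X after iota: beta, lambda, mu.
Union: beta, lambda, mu.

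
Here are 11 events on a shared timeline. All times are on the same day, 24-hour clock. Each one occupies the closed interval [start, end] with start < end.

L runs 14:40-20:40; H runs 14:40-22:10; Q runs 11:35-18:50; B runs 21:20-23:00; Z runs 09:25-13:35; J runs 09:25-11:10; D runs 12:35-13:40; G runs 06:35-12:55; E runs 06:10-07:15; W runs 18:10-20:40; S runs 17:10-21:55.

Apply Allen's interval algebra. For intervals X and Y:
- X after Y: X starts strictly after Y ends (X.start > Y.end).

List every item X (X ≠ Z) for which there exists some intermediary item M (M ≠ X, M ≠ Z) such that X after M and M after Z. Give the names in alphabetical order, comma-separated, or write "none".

B

Target Z = [09:25, 13:35].
Intermediaries M with M after Z: B, H, L, S, W.
Via B — items with X after B: none.
Via H — items with X after H: none.
Via L — items with X after L: B.
Via S — items with X after S: none.
Via W — items with X after W: B.
Union: B.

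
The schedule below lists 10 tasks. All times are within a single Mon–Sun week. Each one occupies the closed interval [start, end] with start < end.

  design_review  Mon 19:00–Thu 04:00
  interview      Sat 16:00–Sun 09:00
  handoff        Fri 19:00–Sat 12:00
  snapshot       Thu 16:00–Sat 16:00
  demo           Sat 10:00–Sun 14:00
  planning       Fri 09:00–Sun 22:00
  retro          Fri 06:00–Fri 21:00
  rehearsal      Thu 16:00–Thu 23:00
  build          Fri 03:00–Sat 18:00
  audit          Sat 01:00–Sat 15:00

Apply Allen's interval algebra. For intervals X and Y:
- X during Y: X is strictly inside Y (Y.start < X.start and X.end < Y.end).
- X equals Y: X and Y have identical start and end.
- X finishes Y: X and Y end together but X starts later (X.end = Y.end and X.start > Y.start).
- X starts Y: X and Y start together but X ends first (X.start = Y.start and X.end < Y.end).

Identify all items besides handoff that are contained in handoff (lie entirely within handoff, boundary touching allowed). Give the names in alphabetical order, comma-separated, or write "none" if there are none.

none

Target handoff = [Fri 19:00, Sat 12:00].
audit [Sat 01:00, Sat 15:00] → overlapped-by → no.
build [Fri 03:00, Sat 18:00] → contains → no.
demo [Sat 10:00, Sun 14:00] → overlapped-by → no.
design_review [Mon 19:00, Thu 04:00] → before → no.
interview [Sat 16:00, Sun 09:00] → after → no.
planning [Fri 09:00, Sun 22:00] → contains → no.
rehearsal [Thu 16:00, Thu 23:00] → before → no.
retro [Fri 06:00, Fri 21:00] → overlaps → no.
snapshot [Thu 16:00, Sat 16:00] → contains → no.
Result: none.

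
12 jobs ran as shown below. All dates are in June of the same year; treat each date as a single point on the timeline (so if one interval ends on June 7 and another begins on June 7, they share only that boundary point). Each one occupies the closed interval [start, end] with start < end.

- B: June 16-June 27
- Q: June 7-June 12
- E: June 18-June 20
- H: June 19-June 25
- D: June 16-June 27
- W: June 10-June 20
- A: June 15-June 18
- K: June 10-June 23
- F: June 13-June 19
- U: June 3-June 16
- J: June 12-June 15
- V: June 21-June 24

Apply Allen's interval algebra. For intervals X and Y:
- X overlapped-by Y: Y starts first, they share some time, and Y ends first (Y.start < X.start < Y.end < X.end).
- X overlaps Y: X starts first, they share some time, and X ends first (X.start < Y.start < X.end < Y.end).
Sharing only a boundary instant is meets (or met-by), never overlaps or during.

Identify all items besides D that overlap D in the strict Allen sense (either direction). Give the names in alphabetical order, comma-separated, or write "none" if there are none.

A, F, K, W

Target D = [June 16, June 27].
A [June 15, June 18] → overlaps → yes.
B [June 16, June 27] → equals → no.
E [June 18, June 20] → during → no.
F [June 13, June 19] → overlaps → yes.
H [June 19, June 25] → during → no.
J [June 12, June 15] → before → no.
K [June 10, June 23] → overlaps → yes.
Q [June 7, June 12] → before → no.
U [June 3, June 16] → meets → no.
V [June 21, June 24] → during → no.
W [June 10, June 20] → overlaps → yes.
Result: A, F, K, W.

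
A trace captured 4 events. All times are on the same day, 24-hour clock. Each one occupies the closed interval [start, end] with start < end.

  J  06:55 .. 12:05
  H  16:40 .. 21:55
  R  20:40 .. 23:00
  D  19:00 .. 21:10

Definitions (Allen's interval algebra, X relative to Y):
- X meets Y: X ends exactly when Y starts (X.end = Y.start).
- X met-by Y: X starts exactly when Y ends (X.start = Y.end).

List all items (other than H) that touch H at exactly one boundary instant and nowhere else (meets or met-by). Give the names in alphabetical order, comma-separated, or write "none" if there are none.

Target H = [16:40, 21:55].
D [19:00, 21:10] → during → no.
J [06:55, 12:05] → before → no.
R [20:40, 23:00] → overlapped-by → no.
Result: none.

none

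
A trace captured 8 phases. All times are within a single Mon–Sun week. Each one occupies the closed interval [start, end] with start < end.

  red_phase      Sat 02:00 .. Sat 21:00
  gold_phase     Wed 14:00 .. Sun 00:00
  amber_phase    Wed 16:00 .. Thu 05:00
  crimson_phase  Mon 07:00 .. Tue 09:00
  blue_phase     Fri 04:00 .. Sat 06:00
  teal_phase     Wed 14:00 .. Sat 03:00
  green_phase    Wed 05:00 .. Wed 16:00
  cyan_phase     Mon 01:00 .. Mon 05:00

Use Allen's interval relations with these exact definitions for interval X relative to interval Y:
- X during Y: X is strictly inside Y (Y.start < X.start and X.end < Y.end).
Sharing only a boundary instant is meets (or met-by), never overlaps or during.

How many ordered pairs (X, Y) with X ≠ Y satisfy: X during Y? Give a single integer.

4

Checking all 56 ordered pairs for relation 'during'; matching pairs in alphabetical order:
(amber_phase, gold_phase): amber_phase during gold_phase ✓
(amber_phase, teal_phase): amber_phase during teal_phase ✓
(blue_phase, gold_phase): blue_phase during gold_phase ✓
(red_phase, gold_phase): red_phase during gold_phase ✓
Count: 4.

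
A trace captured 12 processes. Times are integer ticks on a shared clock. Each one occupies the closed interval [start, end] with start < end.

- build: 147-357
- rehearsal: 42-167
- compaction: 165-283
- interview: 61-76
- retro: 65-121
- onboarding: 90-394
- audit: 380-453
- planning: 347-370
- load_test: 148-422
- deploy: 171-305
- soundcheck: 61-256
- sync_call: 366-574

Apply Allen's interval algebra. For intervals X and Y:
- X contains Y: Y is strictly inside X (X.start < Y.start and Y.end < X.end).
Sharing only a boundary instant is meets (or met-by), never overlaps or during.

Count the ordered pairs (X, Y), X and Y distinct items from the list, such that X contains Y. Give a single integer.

13

Checking all 132 ordered pairs for relation 'contains'; matching pairs in alphabetical order:
(build, compaction): build contains compaction ✓
(build, deploy): build contains deploy ✓
(load_test, compaction): load_test contains compaction ✓
(load_test, deploy): load_test contains deploy ✓
(load_test, planning): load_test contains planning ✓
(onboarding, build): onboarding contains build ✓
(onboarding, compaction): onboarding contains compaction ✓
(onboarding, deploy): onboarding contains deploy ✓
(onboarding, planning): onboarding contains planning ✓
(rehearsal, interview): rehearsal contains interview ✓
(rehearsal, retro): rehearsal contains retro ✓
(soundcheck, retro): soundcheck contains retro ✓
(sync_call, audit): sync_call contains audit ✓
Count: 13.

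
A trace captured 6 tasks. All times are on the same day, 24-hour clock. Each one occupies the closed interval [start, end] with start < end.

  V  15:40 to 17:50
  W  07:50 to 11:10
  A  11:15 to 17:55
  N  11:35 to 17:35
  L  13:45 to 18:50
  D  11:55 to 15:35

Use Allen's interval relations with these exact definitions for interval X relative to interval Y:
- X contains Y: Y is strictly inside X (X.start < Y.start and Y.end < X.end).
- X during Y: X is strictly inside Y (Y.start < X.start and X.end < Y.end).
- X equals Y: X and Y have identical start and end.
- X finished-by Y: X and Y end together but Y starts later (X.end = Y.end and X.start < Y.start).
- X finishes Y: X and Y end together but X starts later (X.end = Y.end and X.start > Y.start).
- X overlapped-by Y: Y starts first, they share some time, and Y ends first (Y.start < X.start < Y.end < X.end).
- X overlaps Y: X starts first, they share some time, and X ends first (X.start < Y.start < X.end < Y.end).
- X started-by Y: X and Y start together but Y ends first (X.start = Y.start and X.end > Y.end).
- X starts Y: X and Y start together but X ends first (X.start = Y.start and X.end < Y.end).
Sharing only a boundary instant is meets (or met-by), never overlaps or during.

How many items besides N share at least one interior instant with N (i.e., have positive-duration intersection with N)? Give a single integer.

4

Target N = [11:35, 17:35].
A [11:15, 17:55] → contains → counts.
D [11:55, 15:35] → during → counts.
L [13:45, 18:50] → overlapped-by → counts.
V [15:40, 17:50] → overlapped-by → counts.
W [07:50, 11:10] → before → no.
Total: 4.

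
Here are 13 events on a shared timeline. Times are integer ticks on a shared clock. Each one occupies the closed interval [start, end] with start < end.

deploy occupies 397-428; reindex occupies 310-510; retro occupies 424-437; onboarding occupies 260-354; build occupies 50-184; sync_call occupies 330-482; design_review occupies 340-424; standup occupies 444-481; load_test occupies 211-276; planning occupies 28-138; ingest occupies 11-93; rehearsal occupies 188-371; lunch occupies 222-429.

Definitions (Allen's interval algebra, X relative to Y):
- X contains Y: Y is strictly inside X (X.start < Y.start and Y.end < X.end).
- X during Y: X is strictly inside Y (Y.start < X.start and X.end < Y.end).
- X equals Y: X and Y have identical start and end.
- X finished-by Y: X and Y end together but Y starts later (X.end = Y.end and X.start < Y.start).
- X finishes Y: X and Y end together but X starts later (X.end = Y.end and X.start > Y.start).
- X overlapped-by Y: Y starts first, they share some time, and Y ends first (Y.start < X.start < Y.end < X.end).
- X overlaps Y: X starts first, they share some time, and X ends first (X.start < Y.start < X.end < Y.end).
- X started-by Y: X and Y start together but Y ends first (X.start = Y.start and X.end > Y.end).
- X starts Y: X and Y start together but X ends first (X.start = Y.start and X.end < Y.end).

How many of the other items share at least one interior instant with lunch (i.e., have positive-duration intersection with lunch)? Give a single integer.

8

Target lunch = [222, 429].
build [50, 184] → before → no.
deploy [397, 428] → during → counts.
design_review [340, 424] → during → counts.
ingest [11, 93] → before → no.
load_test [211, 276] → overlaps → counts.
onboarding [260, 354] → during → counts.
planning [28, 138] → before → no.
rehearsal [188, 371] → overlaps → counts.
reindex [310, 510] → overlapped-by → counts.
retro [424, 437] → overlapped-by → counts.
standup [444, 481] → after → no.
sync_call [330, 482] → overlapped-by → counts.
Total: 8.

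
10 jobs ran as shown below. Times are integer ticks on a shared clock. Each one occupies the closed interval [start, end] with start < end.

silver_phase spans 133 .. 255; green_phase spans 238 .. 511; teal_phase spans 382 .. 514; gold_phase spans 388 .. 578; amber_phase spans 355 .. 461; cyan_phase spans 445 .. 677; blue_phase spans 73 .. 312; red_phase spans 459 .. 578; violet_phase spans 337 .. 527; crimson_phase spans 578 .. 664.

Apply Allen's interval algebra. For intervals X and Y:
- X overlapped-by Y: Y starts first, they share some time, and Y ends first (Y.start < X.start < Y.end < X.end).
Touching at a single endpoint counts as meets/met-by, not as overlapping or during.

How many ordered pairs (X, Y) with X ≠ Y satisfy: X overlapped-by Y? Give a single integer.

18

Checking all 90 ordered pairs for relation 'overlapped-by'; matching pairs in alphabetical order:
(cyan_phase, amber_phase): cyan_phase overlapped-by amber_phase ✓
(cyan_phase, gold_phase): cyan_phase overlapped-by gold_phase ✓
(cyan_phase, green_phase): cyan_phase overlapped-by green_phase ✓
(cyan_phase, teal_phase): cyan_phase overlapped-by teal_phase ✓
(cyan_phase, violet_phase): cyan_phase overlapped-by violet_phase ✓
(gold_phase, amber_phase): gold_phase overlapped-by amber_phase ✓
(gold_phase, green_phase): gold_phase overlapped-by green_phase ✓
(gold_phase, teal_phase): gold_phase overlapped-by teal_phase ✓
(gold_phase, violet_phase): gold_phase overlapped-by violet_phase ✓
(green_phase, blue_phase): green_phase overlapped-by blue_phase ✓
(green_phase, silver_phase): green_phase overlapped-by silver_phase ✓
(red_phase, amber_phase): red_phase overlapped-by amber_phase ✓
(red_phase, green_phase): red_phase overlapped-by green_phase ✓
(red_phase, teal_phase): red_phase overlapped-by teal_phase ✓
(red_phase, violet_phase): red_phase overlapped-by violet_phase ✓
(teal_phase, amber_phase): teal_phase overlapped-by amber_phase ✓
(teal_phase, green_phase): teal_phase overlapped-by green_phase ✓
(violet_phase, green_phase): violet_phase overlapped-by green_phase ✓
Count: 18.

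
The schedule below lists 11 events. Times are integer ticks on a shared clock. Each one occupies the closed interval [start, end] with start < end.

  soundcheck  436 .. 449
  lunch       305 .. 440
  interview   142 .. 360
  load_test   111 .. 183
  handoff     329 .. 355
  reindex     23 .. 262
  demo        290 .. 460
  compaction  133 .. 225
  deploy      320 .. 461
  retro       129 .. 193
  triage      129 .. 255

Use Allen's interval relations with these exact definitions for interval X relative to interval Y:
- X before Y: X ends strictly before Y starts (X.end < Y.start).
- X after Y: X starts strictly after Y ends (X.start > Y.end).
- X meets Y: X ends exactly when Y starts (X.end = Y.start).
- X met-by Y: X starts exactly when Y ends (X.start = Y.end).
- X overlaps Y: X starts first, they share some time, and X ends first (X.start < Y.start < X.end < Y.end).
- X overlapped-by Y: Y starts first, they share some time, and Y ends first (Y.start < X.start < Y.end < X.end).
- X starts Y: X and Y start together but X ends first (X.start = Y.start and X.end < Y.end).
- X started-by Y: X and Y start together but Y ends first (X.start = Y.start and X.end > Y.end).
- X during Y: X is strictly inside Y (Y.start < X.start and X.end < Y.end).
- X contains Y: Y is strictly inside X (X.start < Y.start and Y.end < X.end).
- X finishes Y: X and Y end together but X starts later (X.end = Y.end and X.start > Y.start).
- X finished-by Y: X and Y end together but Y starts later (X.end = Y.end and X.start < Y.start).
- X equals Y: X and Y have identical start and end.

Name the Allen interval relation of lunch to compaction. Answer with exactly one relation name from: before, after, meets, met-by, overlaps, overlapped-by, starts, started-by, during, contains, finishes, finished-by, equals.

lunch = [305, 440]; compaction = [133, 225].
Compare endpoints: lunch.start > compaction.start, lunch.start > compaction.end, lunch.end > compaction.start, lunch.end > compaction.end.
That pattern is 'after'.

after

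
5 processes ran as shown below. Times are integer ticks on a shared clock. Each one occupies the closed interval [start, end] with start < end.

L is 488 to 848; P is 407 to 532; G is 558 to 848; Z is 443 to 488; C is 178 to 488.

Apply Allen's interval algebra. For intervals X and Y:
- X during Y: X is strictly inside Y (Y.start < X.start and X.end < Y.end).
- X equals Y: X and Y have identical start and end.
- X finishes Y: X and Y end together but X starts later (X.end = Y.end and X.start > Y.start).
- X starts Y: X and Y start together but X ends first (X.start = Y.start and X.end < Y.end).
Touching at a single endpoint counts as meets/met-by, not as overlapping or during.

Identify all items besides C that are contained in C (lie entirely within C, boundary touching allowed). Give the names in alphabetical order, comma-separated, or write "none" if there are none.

Target C = [178, 488].
G [558, 848] → after → no.
L [488, 848] → met-by → no.
P [407, 532] → overlapped-by → no.
Z [443, 488] → finishes → yes.
Result: Z.

Z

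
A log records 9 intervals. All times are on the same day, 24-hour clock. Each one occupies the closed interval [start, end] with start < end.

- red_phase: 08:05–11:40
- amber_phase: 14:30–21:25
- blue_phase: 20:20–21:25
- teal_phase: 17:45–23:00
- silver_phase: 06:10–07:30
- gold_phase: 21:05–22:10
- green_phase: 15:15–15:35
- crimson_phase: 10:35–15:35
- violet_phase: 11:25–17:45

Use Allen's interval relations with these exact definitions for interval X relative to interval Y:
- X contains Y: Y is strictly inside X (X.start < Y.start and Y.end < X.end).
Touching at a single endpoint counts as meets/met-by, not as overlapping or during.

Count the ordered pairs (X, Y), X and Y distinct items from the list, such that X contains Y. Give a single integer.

4

Checking all 72 ordered pairs for relation 'contains'; matching pairs in alphabetical order:
(amber_phase, green_phase): amber_phase contains green_phase ✓
(teal_phase, blue_phase): teal_phase contains blue_phase ✓
(teal_phase, gold_phase): teal_phase contains gold_phase ✓
(violet_phase, green_phase): violet_phase contains green_phase ✓
Count: 4.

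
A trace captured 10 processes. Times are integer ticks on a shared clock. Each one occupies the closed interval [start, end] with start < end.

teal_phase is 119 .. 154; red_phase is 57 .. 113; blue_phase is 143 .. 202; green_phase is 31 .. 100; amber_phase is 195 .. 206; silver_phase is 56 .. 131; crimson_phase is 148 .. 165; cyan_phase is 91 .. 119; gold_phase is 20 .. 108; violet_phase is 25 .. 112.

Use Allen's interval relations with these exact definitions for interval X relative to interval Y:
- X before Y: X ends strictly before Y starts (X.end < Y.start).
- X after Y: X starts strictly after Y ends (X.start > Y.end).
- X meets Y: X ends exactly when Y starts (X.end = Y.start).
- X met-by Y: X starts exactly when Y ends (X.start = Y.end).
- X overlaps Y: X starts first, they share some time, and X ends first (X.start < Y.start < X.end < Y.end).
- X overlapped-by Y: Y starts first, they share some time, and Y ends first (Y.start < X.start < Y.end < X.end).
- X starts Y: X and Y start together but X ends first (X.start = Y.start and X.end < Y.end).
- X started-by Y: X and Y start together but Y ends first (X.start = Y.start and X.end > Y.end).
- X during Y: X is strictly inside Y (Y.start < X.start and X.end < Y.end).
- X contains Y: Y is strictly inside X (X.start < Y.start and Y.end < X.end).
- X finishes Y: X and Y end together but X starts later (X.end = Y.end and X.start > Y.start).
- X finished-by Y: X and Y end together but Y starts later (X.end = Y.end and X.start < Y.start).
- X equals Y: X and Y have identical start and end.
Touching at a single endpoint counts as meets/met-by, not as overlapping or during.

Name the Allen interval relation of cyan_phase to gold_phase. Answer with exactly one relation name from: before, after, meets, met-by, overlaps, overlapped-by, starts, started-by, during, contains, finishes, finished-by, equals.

cyan_phase = [91, 119]; gold_phase = [20, 108].
Compare endpoints: cyan_phase.start > gold_phase.start, cyan_phase.start < gold_phase.end, cyan_phase.end > gold_phase.start, cyan_phase.end > gold_phase.end.
That pattern is 'overlapped-by'.

overlapped-by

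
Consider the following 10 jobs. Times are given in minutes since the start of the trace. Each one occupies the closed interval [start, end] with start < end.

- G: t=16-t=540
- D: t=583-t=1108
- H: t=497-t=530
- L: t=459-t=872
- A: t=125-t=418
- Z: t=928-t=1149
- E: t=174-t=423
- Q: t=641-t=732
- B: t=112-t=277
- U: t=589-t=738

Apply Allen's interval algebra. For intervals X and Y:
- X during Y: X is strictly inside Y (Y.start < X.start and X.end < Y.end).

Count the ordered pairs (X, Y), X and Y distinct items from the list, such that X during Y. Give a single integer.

Checking all 90 ordered pairs for relation 'during'; matching pairs in alphabetical order:
(A, G): A during G ✓
(B, G): B during G ✓
(E, G): E during G ✓
(H, G): H during G ✓
(H, L): H during L ✓
(Q, D): Q during D ✓
(Q, L): Q during L ✓
(Q, U): Q during U ✓
(U, D): U during D ✓
(U, L): U during L ✓
Count: 10.

10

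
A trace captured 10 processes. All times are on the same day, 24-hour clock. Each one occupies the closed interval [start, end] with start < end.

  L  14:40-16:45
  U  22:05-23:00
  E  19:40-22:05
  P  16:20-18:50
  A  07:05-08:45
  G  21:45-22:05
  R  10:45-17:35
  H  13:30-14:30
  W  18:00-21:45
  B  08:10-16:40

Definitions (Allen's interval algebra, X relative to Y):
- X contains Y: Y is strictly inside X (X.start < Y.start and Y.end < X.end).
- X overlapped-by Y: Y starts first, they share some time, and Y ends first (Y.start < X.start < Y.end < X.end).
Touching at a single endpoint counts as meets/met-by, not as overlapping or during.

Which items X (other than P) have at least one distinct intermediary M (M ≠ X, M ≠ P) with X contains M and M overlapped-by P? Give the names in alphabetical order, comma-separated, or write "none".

none

Target P = [16:20, 18:50].
Intermediaries M with M overlapped-by P: W.
Via W — items with X contains W: none.
Union: none.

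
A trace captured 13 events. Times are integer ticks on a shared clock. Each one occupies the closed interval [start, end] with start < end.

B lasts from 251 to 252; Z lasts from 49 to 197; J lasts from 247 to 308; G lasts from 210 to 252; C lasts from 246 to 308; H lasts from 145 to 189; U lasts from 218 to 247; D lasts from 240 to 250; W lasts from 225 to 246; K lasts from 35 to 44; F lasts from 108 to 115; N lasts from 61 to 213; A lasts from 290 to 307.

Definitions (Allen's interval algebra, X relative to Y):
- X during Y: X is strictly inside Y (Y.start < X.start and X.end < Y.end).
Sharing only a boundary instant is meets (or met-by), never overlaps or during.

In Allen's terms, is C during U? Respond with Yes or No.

No

C = [246, 308], U = [218, 247].
Actual relation of C to U: overlapped-by.
Asked whether 'during' holds → No.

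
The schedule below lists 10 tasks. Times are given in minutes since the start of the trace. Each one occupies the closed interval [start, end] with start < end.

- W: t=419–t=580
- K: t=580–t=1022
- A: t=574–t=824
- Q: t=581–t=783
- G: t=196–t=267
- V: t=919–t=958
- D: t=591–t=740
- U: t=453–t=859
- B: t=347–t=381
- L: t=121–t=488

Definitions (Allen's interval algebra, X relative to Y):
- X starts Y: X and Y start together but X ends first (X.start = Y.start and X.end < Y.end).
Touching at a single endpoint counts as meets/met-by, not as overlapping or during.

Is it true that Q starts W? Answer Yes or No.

Q = [t=581, t=783], W = [t=419, t=580].
Actual relation of Q to W: after.
Asked whether 'starts' holds → No.

No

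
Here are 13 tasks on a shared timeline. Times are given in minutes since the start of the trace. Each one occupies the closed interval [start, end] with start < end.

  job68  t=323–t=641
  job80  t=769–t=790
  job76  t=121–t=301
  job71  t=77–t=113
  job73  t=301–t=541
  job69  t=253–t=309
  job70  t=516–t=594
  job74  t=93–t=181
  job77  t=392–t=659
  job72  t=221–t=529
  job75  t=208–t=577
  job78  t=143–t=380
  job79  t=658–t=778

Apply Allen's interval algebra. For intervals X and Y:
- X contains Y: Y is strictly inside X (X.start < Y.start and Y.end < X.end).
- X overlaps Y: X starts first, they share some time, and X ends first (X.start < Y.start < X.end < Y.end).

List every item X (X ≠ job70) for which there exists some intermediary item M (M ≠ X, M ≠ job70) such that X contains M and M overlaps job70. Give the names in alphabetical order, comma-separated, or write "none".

Target job70 = [t=516, t=594].
Intermediaries M with M overlaps job70: job72, job73, job75.
Via job72 — items with X contains job72: job75.
Via job73 — items with X contains job73: job75.
Via job75 — items with X contains job75: none.
Union: job75.

job75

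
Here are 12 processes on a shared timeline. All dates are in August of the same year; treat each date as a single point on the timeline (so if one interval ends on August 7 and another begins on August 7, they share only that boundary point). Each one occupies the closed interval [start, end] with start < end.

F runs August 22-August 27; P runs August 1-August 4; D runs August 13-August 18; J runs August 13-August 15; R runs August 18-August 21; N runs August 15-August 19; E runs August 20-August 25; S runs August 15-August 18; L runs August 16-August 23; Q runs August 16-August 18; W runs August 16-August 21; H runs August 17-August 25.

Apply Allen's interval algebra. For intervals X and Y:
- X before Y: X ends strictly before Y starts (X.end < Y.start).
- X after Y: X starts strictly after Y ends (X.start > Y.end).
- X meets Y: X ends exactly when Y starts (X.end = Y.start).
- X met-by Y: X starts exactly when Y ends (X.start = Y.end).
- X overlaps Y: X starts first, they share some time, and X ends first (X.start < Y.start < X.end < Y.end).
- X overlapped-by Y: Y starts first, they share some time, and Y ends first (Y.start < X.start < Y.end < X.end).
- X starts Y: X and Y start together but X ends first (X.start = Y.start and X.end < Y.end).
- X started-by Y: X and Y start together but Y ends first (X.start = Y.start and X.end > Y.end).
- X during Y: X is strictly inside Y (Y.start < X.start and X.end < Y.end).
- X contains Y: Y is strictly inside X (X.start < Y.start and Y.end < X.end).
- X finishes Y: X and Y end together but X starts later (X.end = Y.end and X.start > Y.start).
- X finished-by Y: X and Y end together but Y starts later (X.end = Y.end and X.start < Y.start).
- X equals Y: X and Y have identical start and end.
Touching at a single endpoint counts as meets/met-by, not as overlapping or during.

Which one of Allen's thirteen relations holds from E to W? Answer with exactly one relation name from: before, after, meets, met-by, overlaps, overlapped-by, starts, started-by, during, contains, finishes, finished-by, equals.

E = [August 20, August 25]; W = [August 16, August 21].
Compare endpoints: E.start > W.start, E.start < W.end, E.end > W.start, E.end > W.end.
That pattern is 'overlapped-by'.

overlapped-by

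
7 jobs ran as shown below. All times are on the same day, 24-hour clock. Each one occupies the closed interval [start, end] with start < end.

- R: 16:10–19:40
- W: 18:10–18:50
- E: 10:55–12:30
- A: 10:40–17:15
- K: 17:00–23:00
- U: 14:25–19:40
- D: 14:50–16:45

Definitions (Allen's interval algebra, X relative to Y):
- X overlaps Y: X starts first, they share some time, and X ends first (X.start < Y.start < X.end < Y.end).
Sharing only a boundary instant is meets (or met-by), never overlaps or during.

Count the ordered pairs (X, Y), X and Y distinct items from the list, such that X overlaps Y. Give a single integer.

6

Checking all 42 ordered pairs for relation 'overlaps'; matching pairs in alphabetical order:
(A, K): A overlaps K ✓
(A, R): A overlaps R ✓
(A, U): A overlaps U ✓
(D, R): D overlaps R ✓
(R, K): R overlaps K ✓
(U, K): U overlaps K ✓
Count: 6.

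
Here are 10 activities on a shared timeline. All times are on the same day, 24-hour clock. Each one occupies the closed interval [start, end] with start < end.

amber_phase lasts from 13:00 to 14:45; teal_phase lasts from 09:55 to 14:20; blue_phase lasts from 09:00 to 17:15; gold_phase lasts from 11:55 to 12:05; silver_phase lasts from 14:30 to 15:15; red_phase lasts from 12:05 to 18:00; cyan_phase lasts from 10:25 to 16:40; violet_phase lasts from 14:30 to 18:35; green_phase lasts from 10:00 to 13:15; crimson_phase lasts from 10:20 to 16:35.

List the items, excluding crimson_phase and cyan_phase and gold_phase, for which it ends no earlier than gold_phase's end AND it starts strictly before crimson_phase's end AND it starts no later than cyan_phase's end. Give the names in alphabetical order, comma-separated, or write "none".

Conditions: its end is no earlier than gold_phase's end (X.end >= 12:05) AND its start is strictly before crimson_phase's end (X.start < 16:35) AND its start is no later than cyan_phase's end (X.start <= 16:40).
amber_phase: end 14:45 >= 12:05? ✓; start 13:00 < 16:35? ✓; start 13:00 <= 16:40? ✓ → yes.
blue_phase: end 17:15 >= 12:05? ✓; start 09:00 < 16:35? ✓; start 09:00 <= 16:40? ✓ → yes.
green_phase: end 13:15 >= 12:05? ✓; start 10:00 < 16:35? ✓; start 10:00 <= 16:40? ✓ → yes.
red_phase: end 18:00 >= 12:05? ✓; start 12:05 < 16:35? ✓; start 12:05 <= 16:40? ✓ → yes.
silver_phase: end 15:15 >= 12:05? ✓; start 14:30 < 16:35? ✓; start 14:30 <= 16:40? ✓ → yes.
teal_phase: end 14:20 >= 12:05? ✓; start 09:55 < 16:35? ✓; start 09:55 <= 16:40? ✓ → yes.
violet_phase: end 18:35 >= 12:05? ✓; start 14:30 < 16:35? ✓; start 14:30 <= 16:40? ✓ → yes.
Result: amber_phase, blue_phase, green_phase, red_phase, silver_phase, teal_phase, violet_phase.

amber_phase, blue_phase, green_phase, red_phase, silver_phase, teal_phase, violet_phase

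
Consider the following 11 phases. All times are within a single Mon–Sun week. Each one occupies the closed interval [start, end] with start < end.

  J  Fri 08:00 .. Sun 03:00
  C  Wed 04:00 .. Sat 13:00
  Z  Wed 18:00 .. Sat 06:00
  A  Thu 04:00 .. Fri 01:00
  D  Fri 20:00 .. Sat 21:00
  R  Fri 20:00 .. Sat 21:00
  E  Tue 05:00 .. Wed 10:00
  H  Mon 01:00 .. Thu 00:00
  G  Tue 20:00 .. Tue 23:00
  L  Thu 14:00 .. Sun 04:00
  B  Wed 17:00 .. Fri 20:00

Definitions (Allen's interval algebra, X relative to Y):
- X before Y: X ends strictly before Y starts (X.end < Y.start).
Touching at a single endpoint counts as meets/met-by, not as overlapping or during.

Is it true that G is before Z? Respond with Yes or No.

G = [Tue 20:00, Tue 23:00], Z = [Wed 18:00, Sat 06:00].
Actual relation of G to Z: before.
Asked whether 'before' holds → Yes.

Yes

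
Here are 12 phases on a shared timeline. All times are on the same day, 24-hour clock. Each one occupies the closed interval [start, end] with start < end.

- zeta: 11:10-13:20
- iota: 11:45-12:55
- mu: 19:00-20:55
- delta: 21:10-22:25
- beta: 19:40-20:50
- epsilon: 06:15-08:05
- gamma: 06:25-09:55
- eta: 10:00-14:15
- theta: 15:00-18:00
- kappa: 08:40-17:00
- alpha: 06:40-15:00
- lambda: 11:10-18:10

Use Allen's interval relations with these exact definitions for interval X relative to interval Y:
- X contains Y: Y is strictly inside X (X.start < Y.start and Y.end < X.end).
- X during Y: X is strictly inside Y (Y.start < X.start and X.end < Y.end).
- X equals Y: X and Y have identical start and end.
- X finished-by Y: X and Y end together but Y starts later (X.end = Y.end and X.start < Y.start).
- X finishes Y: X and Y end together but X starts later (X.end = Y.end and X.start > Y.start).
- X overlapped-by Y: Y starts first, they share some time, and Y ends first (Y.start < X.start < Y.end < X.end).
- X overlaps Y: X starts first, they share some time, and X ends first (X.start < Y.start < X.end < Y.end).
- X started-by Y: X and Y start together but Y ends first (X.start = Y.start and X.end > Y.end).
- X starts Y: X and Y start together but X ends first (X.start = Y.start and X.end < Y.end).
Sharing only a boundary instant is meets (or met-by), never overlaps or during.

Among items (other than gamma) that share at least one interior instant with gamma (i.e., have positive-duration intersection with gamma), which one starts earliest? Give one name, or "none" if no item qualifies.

Target gamma = [06:25, 09:55].
alpha [06:40, 15:00] → overlapped-by → candidate.
beta [19:40, 20:50] → after → excluded.
delta [21:10, 22:25] → after → excluded.
epsilon [06:15, 08:05] → overlaps → candidate.
eta [10:00, 14:15] → after → excluded.
iota [11:45, 12:55] → after → excluded.
kappa [08:40, 17:00] → overlapped-by → candidate.
lambda [11:10, 18:10] → after → excluded.
mu [19:00, 20:55] → after → excluded.
theta [15:00, 18:00] → after → excluded.
zeta [11:10, 13:20] → after → excluded.
Among candidates, earliest start is 06:15 → epsilon.

epsilon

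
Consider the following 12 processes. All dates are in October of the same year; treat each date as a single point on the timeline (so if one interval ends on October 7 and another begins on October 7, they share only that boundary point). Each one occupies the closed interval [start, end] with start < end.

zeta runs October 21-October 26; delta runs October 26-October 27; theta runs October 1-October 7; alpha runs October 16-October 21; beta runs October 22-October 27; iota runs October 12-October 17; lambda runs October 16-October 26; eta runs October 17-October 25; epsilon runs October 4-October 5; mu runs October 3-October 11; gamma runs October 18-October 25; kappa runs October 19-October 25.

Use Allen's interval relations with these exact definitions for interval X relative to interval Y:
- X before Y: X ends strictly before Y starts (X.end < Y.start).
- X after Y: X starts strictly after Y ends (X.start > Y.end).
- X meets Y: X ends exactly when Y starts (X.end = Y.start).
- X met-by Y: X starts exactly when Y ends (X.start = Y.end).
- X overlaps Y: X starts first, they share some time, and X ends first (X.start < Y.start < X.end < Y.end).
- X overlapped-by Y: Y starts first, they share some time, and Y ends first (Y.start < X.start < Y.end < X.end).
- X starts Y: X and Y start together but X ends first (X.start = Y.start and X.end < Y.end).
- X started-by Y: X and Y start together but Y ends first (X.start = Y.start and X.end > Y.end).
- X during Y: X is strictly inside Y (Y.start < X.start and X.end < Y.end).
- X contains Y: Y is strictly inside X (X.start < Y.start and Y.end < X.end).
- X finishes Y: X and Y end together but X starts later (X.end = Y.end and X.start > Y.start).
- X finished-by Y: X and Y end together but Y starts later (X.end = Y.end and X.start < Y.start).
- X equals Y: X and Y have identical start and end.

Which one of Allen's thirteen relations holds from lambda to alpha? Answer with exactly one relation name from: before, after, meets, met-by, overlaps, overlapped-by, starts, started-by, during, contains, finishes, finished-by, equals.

started-by

lambda = [October 16, October 26]; alpha = [October 16, October 21].
Compare endpoints: lambda.start = alpha.start, lambda.start < alpha.end, lambda.end > alpha.start, lambda.end > alpha.end.
That pattern is 'started-by'.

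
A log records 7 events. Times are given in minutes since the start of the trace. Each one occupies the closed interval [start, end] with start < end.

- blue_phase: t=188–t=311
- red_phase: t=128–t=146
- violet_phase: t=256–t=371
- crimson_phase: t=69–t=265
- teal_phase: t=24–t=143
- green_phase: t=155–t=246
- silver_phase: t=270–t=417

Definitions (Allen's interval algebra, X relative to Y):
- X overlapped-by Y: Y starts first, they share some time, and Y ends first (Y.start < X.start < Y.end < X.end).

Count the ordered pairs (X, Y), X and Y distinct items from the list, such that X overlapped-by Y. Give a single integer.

8

Checking all 42 ordered pairs for relation 'overlapped-by'; matching pairs in alphabetical order:
(blue_phase, crimson_phase): blue_phase overlapped-by crimson_phase ✓
(blue_phase, green_phase): blue_phase overlapped-by green_phase ✓
(crimson_phase, teal_phase): crimson_phase overlapped-by teal_phase ✓
(red_phase, teal_phase): red_phase overlapped-by teal_phase ✓
(silver_phase, blue_phase): silver_phase overlapped-by blue_phase ✓
(silver_phase, violet_phase): silver_phase overlapped-by violet_phase ✓
(violet_phase, blue_phase): violet_phase overlapped-by blue_phase ✓
(violet_phase, crimson_phase): violet_phase overlapped-by crimson_phase ✓
Count: 8.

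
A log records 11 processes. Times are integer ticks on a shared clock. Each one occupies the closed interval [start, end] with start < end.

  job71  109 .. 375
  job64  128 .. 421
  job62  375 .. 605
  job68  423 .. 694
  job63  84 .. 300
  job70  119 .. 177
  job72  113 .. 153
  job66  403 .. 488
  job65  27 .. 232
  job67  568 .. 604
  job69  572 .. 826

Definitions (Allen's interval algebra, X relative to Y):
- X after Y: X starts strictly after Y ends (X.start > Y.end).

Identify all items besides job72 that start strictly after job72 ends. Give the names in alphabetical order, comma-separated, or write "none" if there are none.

Target job72 = [113, 153].
job62 [375, 605] → after → yes.
job63 [84, 300] → contains → no.
job64 [128, 421] → overlapped-by → no.
job65 [27, 232] → contains → no.
job66 [403, 488] → after → yes.
job67 [568, 604] → after → yes.
job68 [423, 694] → after → yes.
job69 [572, 826] → after → yes.
job70 [119, 177] → overlapped-by → no.
job71 [109, 375] → contains → no.
Result: job62, job66, job67, job68, job69.

job62, job66, job67, job68, job69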